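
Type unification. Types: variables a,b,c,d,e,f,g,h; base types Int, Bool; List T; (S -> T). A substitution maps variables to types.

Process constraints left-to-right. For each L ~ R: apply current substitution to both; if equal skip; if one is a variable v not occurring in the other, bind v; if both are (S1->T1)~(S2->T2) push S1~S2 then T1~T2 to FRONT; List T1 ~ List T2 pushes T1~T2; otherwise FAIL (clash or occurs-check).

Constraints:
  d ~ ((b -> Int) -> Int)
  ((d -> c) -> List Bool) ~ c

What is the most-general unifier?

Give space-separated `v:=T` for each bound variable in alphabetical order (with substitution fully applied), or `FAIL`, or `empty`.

Answer: FAIL

Derivation:
step 1: unify d ~ ((b -> Int) -> Int)  [subst: {-} | 1 pending]
  bind d := ((b -> Int) -> Int)
step 2: unify ((((b -> Int) -> Int) -> c) -> List Bool) ~ c  [subst: {d:=((b -> Int) -> Int)} | 0 pending]
  occurs-check fail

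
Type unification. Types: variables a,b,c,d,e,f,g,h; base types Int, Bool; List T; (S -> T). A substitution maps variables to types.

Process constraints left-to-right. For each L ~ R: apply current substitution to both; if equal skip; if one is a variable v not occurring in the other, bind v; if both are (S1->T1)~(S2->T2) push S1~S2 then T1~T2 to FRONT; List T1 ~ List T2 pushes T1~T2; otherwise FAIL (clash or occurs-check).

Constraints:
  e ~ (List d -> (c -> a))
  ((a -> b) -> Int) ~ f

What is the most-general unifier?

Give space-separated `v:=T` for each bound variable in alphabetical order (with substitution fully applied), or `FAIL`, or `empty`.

Answer: e:=(List d -> (c -> a)) f:=((a -> b) -> Int)

Derivation:
step 1: unify e ~ (List d -> (c -> a))  [subst: {-} | 1 pending]
  bind e := (List d -> (c -> a))
step 2: unify ((a -> b) -> Int) ~ f  [subst: {e:=(List d -> (c -> a))} | 0 pending]
  bind f := ((a -> b) -> Int)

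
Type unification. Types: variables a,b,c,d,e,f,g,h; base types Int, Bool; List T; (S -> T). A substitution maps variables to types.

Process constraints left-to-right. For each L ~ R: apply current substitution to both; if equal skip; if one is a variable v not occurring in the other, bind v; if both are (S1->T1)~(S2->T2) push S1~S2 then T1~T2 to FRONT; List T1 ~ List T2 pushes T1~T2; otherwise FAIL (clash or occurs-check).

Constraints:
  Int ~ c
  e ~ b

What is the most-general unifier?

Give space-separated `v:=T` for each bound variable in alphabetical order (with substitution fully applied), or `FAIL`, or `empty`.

Answer: c:=Int e:=b

Derivation:
step 1: unify Int ~ c  [subst: {-} | 1 pending]
  bind c := Int
step 2: unify e ~ b  [subst: {c:=Int} | 0 pending]
  bind e := b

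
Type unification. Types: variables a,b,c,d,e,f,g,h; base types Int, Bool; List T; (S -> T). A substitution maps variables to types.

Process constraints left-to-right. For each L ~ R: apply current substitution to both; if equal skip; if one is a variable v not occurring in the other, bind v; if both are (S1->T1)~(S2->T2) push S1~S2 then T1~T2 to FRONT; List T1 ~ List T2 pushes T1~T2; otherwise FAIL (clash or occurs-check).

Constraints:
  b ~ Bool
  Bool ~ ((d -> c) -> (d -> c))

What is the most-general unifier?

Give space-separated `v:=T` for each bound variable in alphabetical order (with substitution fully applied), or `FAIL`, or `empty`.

step 1: unify b ~ Bool  [subst: {-} | 1 pending]
  bind b := Bool
step 2: unify Bool ~ ((d -> c) -> (d -> c))  [subst: {b:=Bool} | 0 pending]
  clash: Bool vs ((d -> c) -> (d -> c))

Answer: FAIL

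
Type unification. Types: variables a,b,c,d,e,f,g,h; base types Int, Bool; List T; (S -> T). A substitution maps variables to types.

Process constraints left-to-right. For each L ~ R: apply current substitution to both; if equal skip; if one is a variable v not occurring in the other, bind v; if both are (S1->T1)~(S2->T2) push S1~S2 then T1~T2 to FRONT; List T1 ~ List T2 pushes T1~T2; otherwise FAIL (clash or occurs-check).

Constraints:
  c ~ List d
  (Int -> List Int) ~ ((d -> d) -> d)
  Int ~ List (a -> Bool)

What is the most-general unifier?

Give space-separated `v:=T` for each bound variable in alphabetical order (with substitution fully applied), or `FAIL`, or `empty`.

Answer: FAIL

Derivation:
step 1: unify c ~ List d  [subst: {-} | 2 pending]
  bind c := List d
step 2: unify (Int -> List Int) ~ ((d -> d) -> d)  [subst: {c:=List d} | 1 pending]
  -> decompose arrow: push Int~(d -> d), List Int~d
step 3: unify Int ~ (d -> d)  [subst: {c:=List d} | 2 pending]
  clash: Int vs (d -> d)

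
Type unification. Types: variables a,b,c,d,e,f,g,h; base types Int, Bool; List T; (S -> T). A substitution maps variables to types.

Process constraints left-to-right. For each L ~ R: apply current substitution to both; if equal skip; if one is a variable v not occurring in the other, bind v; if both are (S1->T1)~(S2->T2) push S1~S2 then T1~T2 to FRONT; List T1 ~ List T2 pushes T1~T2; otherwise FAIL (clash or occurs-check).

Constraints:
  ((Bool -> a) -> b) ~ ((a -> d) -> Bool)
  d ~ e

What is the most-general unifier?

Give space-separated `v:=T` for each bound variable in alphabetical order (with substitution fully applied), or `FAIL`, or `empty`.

Answer: a:=Bool b:=Bool d:=Bool e:=Bool

Derivation:
step 1: unify ((Bool -> a) -> b) ~ ((a -> d) -> Bool)  [subst: {-} | 1 pending]
  -> decompose arrow: push (Bool -> a)~(a -> d), b~Bool
step 2: unify (Bool -> a) ~ (a -> d)  [subst: {-} | 2 pending]
  -> decompose arrow: push Bool~a, a~d
step 3: unify Bool ~ a  [subst: {-} | 3 pending]
  bind a := Bool
step 4: unify Bool ~ d  [subst: {a:=Bool} | 2 pending]
  bind d := Bool
step 5: unify b ~ Bool  [subst: {a:=Bool, d:=Bool} | 1 pending]
  bind b := Bool
step 6: unify Bool ~ e  [subst: {a:=Bool, d:=Bool, b:=Bool} | 0 pending]
  bind e := Bool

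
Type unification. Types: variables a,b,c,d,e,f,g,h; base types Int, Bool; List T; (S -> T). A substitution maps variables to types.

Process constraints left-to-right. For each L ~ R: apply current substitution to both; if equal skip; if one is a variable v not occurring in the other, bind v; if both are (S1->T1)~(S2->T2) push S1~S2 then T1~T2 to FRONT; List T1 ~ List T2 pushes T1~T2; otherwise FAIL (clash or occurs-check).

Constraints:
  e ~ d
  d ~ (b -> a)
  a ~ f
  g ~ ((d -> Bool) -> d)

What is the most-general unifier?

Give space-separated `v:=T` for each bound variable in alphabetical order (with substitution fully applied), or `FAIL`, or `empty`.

step 1: unify e ~ d  [subst: {-} | 3 pending]
  bind e := d
step 2: unify d ~ (b -> a)  [subst: {e:=d} | 2 pending]
  bind d := (b -> a)
step 3: unify a ~ f  [subst: {e:=d, d:=(b -> a)} | 1 pending]
  bind a := f
step 4: unify g ~ (((b -> f) -> Bool) -> (b -> f))  [subst: {e:=d, d:=(b -> a), a:=f} | 0 pending]
  bind g := (((b -> f) -> Bool) -> (b -> f))

Answer: a:=f d:=(b -> f) e:=(b -> f) g:=(((b -> f) -> Bool) -> (b -> f))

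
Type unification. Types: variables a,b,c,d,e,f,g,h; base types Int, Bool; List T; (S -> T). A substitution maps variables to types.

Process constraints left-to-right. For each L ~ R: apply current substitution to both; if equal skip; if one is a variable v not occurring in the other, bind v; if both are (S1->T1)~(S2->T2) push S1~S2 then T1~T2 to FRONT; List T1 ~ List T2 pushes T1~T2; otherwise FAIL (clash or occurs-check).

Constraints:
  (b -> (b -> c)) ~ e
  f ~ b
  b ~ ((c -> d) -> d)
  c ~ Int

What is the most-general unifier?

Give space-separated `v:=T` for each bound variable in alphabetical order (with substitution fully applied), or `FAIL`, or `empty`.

step 1: unify (b -> (b -> c)) ~ e  [subst: {-} | 3 pending]
  bind e := (b -> (b -> c))
step 2: unify f ~ b  [subst: {e:=(b -> (b -> c))} | 2 pending]
  bind f := b
step 3: unify b ~ ((c -> d) -> d)  [subst: {e:=(b -> (b -> c)), f:=b} | 1 pending]
  bind b := ((c -> d) -> d)
step 4: unify c ~ Int  [subst: {e:=(b -> (b -> c)), f:=b, b:=((c -> d) -> d)} | 0 pending]
  bind c := Int

Answer: b:=((Int -> d) -> d) c:=Int e:=(((Int -> d) -> d) -> (((Int -> d) -> d) -> Int)) f:=((Int -> d) -> d)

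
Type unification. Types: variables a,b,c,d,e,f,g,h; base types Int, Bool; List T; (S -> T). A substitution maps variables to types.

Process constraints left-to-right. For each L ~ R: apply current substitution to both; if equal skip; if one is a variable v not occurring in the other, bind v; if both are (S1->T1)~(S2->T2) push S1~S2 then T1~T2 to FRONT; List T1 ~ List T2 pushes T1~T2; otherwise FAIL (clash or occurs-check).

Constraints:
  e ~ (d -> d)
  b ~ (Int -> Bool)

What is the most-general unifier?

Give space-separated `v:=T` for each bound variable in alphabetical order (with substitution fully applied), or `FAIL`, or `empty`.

step 1: unify e ~ (d -> d)  [subst: {-} | 1 pending]
  bind e := (d -> d)
step 2: unify b ~ (Int -> Bool)  [subst: {e:=(d -> d)} | 0 pending]
  bind b := (Int -> Bool)

Answer: b:=(Int -> Bool) e:=(d -> d)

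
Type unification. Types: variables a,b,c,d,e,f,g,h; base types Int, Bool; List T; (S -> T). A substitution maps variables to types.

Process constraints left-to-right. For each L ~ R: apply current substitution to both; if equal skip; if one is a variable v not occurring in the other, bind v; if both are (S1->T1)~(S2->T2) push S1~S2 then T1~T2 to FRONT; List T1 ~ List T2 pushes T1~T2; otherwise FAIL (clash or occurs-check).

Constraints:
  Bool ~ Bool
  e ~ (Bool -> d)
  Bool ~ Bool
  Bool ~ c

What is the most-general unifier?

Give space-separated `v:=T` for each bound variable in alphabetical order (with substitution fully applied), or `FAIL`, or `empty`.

step 1: unify Bool ~ Bool  [subst: {-} | 3 pending]
  -> identical, skip
step 2: unify e ~ (Bool -> d)  [subst: {-} | 2 pending]
  bind e := (Bool -> d)
step 3: unify Bool ~ Bool  [subst: {e:=(Bool -> d)} | 1 pending]
  -> identical, skip
step 4: unify Bool ~ c  [subst: {e:=(Bool -> d)} | 0 pending]
  bind c := Bool

Answer: c:=Bool e:=(Bool -> d)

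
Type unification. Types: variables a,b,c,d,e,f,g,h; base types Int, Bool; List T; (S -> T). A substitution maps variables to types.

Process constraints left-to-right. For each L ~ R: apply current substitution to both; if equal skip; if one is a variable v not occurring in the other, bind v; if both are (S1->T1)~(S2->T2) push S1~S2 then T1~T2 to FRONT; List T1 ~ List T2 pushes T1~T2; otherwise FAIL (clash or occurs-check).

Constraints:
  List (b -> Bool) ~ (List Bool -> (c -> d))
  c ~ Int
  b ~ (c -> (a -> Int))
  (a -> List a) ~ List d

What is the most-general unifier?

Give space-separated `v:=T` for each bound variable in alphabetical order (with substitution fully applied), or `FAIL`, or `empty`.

step 1: unify List (b -> Bool) ~ (List Bool -> (c -> d))  [subst: {-} | 3 pending]
  clash: List (b -> Bool) vs (List Bool -> (c -> d))

Answer: FAIL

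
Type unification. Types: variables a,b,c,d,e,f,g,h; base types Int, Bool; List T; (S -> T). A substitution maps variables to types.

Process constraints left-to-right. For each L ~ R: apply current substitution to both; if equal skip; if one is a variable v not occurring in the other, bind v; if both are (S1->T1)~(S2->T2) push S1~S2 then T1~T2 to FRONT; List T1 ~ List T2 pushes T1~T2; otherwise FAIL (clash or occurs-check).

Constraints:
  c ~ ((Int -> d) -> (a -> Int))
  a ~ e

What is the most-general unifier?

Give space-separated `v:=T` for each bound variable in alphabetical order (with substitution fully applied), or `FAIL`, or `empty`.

Answer: a:=e c:=((Int -> d) -> (e -> Int))

Derivation:
step 1: unify c ~ ((Int -> d) -> (a -> Int))  [subst: {-} | 1 pending]
  bind c := ((Int -> d) -> (a -> Int))
step 2: unify a ~ e  [subst: {c:=((Int -> d) -> (a -> Int))} | 0 pending]
  bind a := e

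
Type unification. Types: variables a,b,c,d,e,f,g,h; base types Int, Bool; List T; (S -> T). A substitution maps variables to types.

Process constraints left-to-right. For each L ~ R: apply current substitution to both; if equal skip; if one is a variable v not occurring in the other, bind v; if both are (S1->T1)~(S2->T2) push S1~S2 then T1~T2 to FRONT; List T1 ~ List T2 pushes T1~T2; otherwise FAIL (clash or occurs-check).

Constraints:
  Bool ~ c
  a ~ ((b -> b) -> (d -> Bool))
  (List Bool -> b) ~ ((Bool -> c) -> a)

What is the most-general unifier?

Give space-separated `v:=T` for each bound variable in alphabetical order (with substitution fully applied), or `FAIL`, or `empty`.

step 1: unify Bool ~ c  [subst: {-} | 2 pending]
  bind c := Bool
step 2: unify a ~ ((b -> b) -> (d -> Bool))  [subst: {c:=Bool} | 1 pending]
  bind a := ((b -> b) -> (d -> Bool))
step 3: unify (List Bool -> b) ~ ((Bool -> Bool) -> ((b -> b) -> (d -> Bool)))  [subst: {c:=Bool, a:=((b -> b) -> (d -> Bool))} | 0 pending]
  -> decompose arrow: push List Bool~(Bool -> Bool), b~((b -> b) -> (d -> Bool))
step 4: unify List Bool ~ (Bool -> Bool)  [subst: {c:=Bool, a:=((b -> b) -> (d -> Bool))} | 1 pending]
  clash: List Bool vs (Bool -> Bool)

Answer: FAIL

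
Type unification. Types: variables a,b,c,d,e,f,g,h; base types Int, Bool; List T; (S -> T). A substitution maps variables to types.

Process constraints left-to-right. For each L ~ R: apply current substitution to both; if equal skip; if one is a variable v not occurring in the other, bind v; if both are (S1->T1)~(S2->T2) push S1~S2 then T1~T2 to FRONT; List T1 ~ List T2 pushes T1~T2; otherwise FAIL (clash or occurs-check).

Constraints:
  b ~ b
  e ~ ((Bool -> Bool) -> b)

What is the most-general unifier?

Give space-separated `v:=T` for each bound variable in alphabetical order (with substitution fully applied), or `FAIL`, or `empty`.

step 1: unify b ~ b  [subst: {-} | 1 pending]
  -> identical, skip
step 2: unify e ~ ((Bool -> Bool) -> b)  [subst: {-} | 0 pending]
  bind e := ((Bool -> Bool) -> b)

Answer: e:=((Bool -> Bool) -> b)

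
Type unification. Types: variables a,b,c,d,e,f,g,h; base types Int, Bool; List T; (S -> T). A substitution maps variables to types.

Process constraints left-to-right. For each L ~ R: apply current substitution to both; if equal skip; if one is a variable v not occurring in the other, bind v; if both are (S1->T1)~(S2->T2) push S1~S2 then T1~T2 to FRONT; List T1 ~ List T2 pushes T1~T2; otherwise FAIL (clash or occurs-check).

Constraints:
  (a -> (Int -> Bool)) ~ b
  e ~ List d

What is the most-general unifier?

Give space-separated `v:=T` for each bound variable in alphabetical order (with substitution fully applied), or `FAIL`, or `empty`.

step 1: unify (a -> (Int -> Bool)) ~ b  [subst: {-} | 1 pending]
  bind b := (a -> (Int -> Bool))
step 2: unify e ~ List d  [subst: {b:=(a -> (Int -> Bool))} | 0 pending]
  bind e := List d

Answer: b:=(a -> (Int -> Bool)) e:=List d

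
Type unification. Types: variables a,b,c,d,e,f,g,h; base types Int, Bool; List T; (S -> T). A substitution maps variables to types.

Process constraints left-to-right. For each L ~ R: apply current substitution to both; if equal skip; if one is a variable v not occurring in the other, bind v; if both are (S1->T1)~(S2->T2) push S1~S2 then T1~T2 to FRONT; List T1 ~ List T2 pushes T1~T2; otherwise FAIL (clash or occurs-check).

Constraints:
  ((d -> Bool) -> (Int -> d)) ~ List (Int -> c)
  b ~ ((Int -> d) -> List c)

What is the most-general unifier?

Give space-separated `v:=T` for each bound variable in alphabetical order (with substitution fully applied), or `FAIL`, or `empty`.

step 1: unify ((d -> Bool) -> (Int -> d)) ~ List (Int -> c)  [subst: {-} | 1 pending]
  clash: ((d -> Bool) -> (Int -> d)) vs List (Int -> c)

Answer: FAIL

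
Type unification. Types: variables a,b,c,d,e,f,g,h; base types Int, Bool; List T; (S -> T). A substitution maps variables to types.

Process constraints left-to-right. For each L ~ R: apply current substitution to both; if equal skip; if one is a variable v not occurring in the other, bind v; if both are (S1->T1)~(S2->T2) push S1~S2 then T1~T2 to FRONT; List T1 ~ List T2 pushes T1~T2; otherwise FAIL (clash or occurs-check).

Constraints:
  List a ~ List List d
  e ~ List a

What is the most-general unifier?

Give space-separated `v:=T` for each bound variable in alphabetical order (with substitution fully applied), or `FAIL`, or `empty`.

Answer: a:=List d e:=List List d

Derivation:
step 1: unify List a ~ List List d  [subst: {-} | 1 pending]
  -> decompose List: push a~List d
step 2: unify a ~ List d  [subst: {-} | 1 pending]
  bind a := List d
step 3: unify e ~ List List d  [subst: {a:=List d} | 0 pending]
  bind e := List List d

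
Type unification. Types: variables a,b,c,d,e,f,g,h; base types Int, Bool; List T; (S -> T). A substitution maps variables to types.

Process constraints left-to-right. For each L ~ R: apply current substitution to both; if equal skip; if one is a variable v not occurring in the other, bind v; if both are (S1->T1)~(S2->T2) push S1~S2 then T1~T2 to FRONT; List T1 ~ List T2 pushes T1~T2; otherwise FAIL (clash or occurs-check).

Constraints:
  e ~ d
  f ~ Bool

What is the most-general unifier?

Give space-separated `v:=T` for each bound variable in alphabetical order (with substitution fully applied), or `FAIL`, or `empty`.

step 1: unify e ~ d  [subst: {-} | 1 pending]
  bind e := d
step 2: unify f ~ Bool  [subst: {e:=d} | 0 pending]
  bind f := Bool

Answer: e:=d f:=Bool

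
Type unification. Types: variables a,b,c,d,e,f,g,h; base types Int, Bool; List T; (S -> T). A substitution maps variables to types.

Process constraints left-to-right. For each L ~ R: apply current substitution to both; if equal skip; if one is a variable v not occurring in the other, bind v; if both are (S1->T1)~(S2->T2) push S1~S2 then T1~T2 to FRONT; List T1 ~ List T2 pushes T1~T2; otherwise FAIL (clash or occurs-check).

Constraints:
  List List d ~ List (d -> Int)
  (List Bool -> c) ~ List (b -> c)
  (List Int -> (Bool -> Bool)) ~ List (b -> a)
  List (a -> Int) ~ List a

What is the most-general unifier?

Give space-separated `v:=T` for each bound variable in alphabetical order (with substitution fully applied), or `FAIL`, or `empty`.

Answer: FAIL

Derivation:
step 1: unify List List d ~ List (d -> Int)  [subst: {-} | 3 pending]
  -> decompose List: push List d~(d -> Int)
step 2: unify List d ~ (d -> Int)  [subst: {-} | 3 pending]
  clash: List d vs (d -> Int)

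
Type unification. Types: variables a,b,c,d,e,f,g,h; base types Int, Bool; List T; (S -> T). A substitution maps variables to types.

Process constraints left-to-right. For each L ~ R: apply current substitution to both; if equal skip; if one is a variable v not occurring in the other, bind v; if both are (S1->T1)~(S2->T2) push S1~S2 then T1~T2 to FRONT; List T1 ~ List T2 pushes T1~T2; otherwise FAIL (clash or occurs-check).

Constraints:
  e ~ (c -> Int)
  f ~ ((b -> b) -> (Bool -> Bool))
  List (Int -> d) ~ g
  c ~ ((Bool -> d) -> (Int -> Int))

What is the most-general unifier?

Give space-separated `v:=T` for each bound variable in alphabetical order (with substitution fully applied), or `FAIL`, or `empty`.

Answer: c:=((Bool -> d) -> (Int -> Int)) e:=(((Bool -> d) -> (Int -> Int)) -> Int) f:=((b -> b) -> (Bool -> Bool)) g:=List (Int -> d)

Derivation:
step 1: unify e ~ (c -> Int)  [subst: {-} | 3 pending]
  bind e := (c -> Int)
step 2: unify f ~ ((b -> b) -> (Bool -> Bool))  [subst: {e:=(c -> Int)} | 2 pending]
  bind f := ((b -> b) -> (Bool -> Bool))
step 3: unify List (Int -> d) ~ g  [subst: {e:=(c -> Int), f:=((b -> b) -> (Bool -> Bool))} | 1 pending]
  bind g := List (Int -> d)
step 4: unify c ~ ((Bool -> d) -> (Int -> Int))  [subst: {e:=(c -> Int), f:=((b -> b) -> (Bool -> Bool)), g:=List (Int -> d)} | 0 pending]
  bind c := ((Bool -> d) -> (Int -> Int))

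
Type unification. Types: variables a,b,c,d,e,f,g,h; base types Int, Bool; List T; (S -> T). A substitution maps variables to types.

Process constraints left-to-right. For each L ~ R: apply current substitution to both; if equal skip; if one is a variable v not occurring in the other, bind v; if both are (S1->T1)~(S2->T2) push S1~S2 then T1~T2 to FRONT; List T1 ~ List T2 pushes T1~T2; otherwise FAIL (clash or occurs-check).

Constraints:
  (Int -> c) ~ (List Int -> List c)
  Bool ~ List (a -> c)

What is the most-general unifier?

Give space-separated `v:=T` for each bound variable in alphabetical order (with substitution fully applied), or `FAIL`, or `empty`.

step 1: unify (Int -> c) ~ (List Int -> List c)  [subst: {-} | 1 pending]
  -> decompose arrow: push Int~List Int, c~List c
step 2: unify Int ~ List Int  [subst: {-} | 2 pending]
  clash: Int vs List Int

Answer: FAIL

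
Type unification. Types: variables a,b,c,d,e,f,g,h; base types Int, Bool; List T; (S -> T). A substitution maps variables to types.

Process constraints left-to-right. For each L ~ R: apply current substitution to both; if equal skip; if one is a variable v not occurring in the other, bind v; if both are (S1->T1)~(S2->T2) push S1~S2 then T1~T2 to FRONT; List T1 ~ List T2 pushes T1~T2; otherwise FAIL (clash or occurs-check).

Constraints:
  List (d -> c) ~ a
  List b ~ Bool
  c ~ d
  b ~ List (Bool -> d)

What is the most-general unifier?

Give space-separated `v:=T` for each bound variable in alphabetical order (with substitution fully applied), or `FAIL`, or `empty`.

Answer: FAIL

Derivation:
step 1: unify List (d -> c) ~ a  [subst: {-} | 3 pending]
  bind a := List (d -> c)
step 2: unify List b ~ Bool  [subst: {a:=List (d -> c)} | 2 pending]
  clash: List b vs Bool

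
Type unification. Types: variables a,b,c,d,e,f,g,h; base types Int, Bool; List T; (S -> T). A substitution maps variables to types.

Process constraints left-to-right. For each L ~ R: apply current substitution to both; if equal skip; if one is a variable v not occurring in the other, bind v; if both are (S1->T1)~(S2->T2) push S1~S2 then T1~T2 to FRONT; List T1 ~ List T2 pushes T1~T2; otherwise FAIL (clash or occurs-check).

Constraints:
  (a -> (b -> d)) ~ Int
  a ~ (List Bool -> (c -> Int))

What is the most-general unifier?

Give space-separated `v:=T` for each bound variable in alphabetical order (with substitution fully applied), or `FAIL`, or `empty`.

step 1: unify (a -> (b -> d)) ~ Int  [subst: {-} | 1 pending]
  clash: (a -> (b -> d)) vs Int

Answer: FAIL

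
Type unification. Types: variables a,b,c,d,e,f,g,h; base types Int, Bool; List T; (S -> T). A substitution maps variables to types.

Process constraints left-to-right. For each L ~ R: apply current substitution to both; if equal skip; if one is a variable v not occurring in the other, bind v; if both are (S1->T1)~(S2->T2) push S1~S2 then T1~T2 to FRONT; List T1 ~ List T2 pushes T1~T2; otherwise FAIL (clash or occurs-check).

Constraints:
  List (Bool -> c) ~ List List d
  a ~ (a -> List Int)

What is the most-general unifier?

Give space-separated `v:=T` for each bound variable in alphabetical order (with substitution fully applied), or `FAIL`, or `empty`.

step 1: unify List (Bool -> c) ~ List List d  [subst: {-} | 1 pending]
  -> decompose List: push (Bool -> c)~List d
step 2: unify (Bool -> c) ~ List d  [subst: {-} | 1 pending]
  clash: (Bool -> c) vs List d

Answer: FAIL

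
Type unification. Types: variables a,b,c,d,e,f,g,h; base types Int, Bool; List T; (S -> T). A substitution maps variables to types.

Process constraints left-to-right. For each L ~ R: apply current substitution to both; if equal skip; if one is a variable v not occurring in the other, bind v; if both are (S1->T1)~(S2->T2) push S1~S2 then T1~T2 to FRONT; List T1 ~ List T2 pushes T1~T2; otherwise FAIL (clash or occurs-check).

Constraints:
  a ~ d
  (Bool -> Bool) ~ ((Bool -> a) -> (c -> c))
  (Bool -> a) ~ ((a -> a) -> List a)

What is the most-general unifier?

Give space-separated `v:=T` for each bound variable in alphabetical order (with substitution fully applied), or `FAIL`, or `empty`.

step 1: unify a ~ d  [subst: {-} | 2 pending]
  bind a := d
step 2: unify (Bool -> Bool) ~ ((Bool -> d) -> (c -> c))  [subst: {a:=d} | 1 pending]
  -> decompose arrow: push Bool~(Bool -> d), Bool~(c -> c)
step 3: unify Bool ~ (Bool -> d)  [subst: {a:=d} | 2 pending]
  clash: Bool vs (Bool -> d)

Answer: FAIL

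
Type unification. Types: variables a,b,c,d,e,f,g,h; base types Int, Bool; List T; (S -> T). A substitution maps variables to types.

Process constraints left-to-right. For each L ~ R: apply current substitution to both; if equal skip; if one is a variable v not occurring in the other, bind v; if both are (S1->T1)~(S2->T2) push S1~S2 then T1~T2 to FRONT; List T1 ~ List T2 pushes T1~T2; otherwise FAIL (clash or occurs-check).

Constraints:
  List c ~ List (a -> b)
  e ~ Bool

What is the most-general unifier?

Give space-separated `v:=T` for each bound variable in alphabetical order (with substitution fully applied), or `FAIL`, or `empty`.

Answer: c:=(a -> b) e:=Bool

Derivation:
step 1: unify List c ~ List (a -> b)  [subst: {-} | 1 pending]
  -> decompose List: push c~(a -> b)
step 2: unify c ~ (a -> b)  [subst: {-} | 1 pending]
  bind c := (a -> b)
step 3: unify e ~ Bool  [subst: {c:=(a -> b)} | 0 pending]
  bind e := Bool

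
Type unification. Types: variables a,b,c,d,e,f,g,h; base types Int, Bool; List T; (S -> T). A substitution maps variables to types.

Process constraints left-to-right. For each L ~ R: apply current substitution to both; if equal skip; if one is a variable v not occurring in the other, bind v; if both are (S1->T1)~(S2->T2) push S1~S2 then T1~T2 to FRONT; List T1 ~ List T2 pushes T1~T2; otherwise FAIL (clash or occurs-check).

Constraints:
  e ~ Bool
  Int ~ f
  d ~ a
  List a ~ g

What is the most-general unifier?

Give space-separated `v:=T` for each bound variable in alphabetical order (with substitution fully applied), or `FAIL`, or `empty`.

Answer: d:=a e:=Bool f:=Int g:=List a

Derivation:
step 1: unify e ~ Bool  [subst: {-} | 3 pending]
  bind e := Bool
step 2: unify Int ~ f  [subst: {e:=Bool} | 2 pending]
  bind f := Int
step 3: unify d ~ a  [subst: {e:=Bool, f:=Int} | 1 pending]
  bind d := a
step 4: unify List a ~ g  [subst: {e:=Bool, f:=Int, d:=a} | 0 pending]
  bind g := List a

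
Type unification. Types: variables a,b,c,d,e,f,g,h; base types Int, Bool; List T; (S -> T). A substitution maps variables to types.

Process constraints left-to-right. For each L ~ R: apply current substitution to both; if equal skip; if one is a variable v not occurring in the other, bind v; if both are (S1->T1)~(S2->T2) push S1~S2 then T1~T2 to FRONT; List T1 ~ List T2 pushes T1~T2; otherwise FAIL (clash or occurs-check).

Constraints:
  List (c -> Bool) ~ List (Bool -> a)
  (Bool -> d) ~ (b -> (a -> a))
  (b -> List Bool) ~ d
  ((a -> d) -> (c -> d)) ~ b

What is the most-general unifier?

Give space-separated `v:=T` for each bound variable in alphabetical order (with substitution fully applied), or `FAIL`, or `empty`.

step 1: unify List (c -> Bool) ~ List (Bool -> a)  [subst: {-} | 3 pending]
  -> decompose List: push (c -> Bool)~(Bool -> a)
step 2: unify (c -> Bool) ~ (Bool -> a)  [subst: {-} | 3 pending]
  -> decompose arrow: push c~Bool, Bool~a
step 3: unify c ~ Bool  [subst: {-} | 4 pending]
  bind c := Bool
step 4: unify Bool ~ a  [subst: {c:=Bool} | 3 pending]
  bind a := Bool
step 5: unify (Bool -> d) ~ (b -> (Bool -> Bool))  [subst: {c:=Bool, a:=Bool} | 2 pending]
  -> decompose arrow: push Bool~b, d~(Bool -> Bool)
step 6: unify Bool ~ b  [subst: {c:=Bool, a:=Bool} | 3 pending]
  bind b := Bool
step 7: unify d ~ (Bool -> Bool)  [subst: {c:=Bool, a:=Bool, b:=Bool} | 2 pending]
  bind d := (Bool -> Bool)
step 8: unify (Bool -> List Bool) ~ (Bool -> Bool)  [subst: {c:=Bool, a:=Bool, b:=Bool, d:=(Bool -> Bool)} | 1 pending]
  -> decompose arrow: push Bool~Bool, List Bool~Bool
step 9: unify Bool ~ Bool  [subst: {c:=Bool, a:=Bool, b:=Bool, d:=(Bool -> Bool)} | 2 pending]
  -> identical, skip
step 10: unify List Bool ~ Bool  [subst: {c:=Bool, a:=Bool, b:=Bool, d:=(Bool -> Bool)} | 1 pending]
  clash: List Bool vs Bool

Answer: FAIL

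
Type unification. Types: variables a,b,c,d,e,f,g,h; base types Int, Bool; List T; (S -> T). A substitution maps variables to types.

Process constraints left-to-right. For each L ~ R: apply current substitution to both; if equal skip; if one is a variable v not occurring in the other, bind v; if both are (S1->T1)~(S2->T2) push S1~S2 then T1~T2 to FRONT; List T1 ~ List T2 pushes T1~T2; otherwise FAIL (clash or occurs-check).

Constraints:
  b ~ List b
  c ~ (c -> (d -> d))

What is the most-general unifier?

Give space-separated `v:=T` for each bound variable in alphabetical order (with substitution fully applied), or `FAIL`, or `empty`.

Answer: FAIL

Derivation:
step 1: unify b ~ List b  [subst: {-} | 1 pending]
  occurs-check fail: b in List b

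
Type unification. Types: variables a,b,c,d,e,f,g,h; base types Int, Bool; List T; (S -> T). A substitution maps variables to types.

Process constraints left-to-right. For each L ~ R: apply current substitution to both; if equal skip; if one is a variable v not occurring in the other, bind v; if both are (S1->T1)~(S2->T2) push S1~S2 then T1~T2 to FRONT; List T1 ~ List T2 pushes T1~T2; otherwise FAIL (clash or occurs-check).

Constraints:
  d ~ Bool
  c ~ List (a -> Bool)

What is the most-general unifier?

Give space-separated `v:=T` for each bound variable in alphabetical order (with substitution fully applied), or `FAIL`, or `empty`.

step 1: unify d ~ Bool  [subst: {-} | 1 pending]
  bind d := Bool
step 2: unify c ~ List (a -> Bool)  [subst: {d:=Bool} | 0 pending]
  bind c := List (a -> Bool)

Answer: c:=List (a -> Bool) d:=Bool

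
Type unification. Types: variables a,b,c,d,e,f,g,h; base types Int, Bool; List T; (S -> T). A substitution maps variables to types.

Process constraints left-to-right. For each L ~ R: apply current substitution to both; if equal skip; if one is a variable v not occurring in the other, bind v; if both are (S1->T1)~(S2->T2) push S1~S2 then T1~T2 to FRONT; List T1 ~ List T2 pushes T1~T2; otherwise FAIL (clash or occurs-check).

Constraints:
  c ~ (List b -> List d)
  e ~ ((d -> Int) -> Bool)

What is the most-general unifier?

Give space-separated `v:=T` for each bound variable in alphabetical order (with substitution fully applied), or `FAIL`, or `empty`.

step 1: unify c ~ (List b -> List d)  [subst: {-} | 1 pending]
  bind c := (List b -> List d)
step 2: unify e ~ ((d -> Int) -> Bool)  [subst: {c:=(List b -> List d)} | 0 pending]
  bind e := ((d -> Int) -> Bool)

Answer: c:=(List b -> List d) e:=((d -> Int) -> Bool)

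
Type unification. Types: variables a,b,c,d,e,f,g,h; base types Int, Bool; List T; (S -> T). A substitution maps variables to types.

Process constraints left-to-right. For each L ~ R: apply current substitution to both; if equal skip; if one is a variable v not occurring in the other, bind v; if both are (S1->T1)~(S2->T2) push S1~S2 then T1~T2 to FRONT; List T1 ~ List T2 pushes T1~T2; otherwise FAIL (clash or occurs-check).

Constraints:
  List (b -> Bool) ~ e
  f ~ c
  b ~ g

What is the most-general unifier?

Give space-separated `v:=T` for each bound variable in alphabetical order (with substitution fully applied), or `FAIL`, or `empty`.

Answer: b:=g e:=List (g -> Bool) f:=c

Derivation:
step 1: unify List (b -> Bool) ~ e  [subst: {-} | 2 pending]
  bind e := List (b -> Bool)
step 2: unify f ~ c  [subst: {e:=List (b -> Bool)} | 1 pending]
  bind f := c
step 3: unify b ~ g  [subst: {e:=List (b -> Bool), f:=c} | 0 pending]
  bind b := g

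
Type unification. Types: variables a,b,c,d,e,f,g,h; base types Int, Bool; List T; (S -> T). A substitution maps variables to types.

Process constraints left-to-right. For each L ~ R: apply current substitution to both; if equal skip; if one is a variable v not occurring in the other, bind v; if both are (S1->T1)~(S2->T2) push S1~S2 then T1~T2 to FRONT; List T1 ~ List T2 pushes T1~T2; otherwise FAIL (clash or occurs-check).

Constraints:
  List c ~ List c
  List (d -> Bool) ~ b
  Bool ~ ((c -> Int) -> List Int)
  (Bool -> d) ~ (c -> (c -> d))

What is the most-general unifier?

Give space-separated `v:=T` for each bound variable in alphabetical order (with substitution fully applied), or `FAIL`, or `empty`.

step 1: unify List c ~ List c  [subst: {-} | 3 pending]
  -> identical, skip
step 2: unify List (d -> Bool) ~ b  [subst: {-} | 2 pending]
  bind b := List (d -> Bool)
step 3: unify Bool ~ ((c -> Int) -> List Int)  [subst: {b:=List (d -> Bool)} | 1 pending]
  clash: Bool vs ((c -> Int) -> List Int)

Answer: FAIL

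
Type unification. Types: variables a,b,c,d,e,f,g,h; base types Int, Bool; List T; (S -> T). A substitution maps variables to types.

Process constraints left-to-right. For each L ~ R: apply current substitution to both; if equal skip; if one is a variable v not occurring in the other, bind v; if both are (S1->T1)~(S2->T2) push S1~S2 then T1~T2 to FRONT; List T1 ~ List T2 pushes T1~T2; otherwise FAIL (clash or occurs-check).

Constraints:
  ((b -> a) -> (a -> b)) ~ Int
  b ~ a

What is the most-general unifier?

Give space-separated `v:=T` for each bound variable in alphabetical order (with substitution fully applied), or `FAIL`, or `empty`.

step 1: unify ((b -> a) -> (a -> b)) ~ Int  [subst: {-} | 1 pending]
  clash: ((b -> a) -> (a -> b)) vs Int

Answer: FAIL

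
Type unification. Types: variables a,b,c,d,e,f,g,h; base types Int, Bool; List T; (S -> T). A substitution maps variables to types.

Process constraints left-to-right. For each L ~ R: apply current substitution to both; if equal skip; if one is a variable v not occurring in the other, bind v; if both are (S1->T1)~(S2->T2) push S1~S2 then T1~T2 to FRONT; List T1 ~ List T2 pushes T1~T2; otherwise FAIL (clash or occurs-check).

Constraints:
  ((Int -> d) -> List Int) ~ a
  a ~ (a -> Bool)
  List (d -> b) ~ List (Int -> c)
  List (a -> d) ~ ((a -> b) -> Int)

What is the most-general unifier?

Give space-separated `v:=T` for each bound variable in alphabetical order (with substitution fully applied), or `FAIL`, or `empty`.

Answer: FAIL

Derivation:
step 1: unify ((Int -> d) -> List Int) ~ a  [subst: {-} | 3 pending]
  bind a := ((Int -> d) -> List Int)
step 2: unify ((Int -> d) -> List Int) ~ (((Int -> d) -> List Int) -> Bool)  [subst: {a:=((Int -> d) -> List Int)} | 2 pending]
  -> decompose arrow: push (Int -> d)~((Int -> d) -> List Int), List Int~Bool
step 3: unify (Int -> d) ~ ((Int -> d) -> List Int)  [subst: {a:=((Int -> d) -> List Int)} | 3 pending]
  -> decompose arrow: push Int~(Int -> d), d~List Int
step 4: unify Int ~ (Int -> d)  [subst: {a:=((Int -> d) -> List Int)} | 4 pending]
  clash: Int vs (Int -> d)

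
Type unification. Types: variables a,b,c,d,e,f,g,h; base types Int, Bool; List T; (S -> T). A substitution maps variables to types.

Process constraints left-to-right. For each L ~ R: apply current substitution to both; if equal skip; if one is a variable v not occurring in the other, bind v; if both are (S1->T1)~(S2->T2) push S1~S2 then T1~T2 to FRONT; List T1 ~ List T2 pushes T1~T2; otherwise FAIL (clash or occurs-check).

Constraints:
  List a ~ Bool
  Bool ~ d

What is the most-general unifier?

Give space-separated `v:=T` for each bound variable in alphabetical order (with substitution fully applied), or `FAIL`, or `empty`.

step 1: unify List a ~ Bool  [subst: {-} | 1 pending]
  clash: List a vs Bool

Answer: FAIL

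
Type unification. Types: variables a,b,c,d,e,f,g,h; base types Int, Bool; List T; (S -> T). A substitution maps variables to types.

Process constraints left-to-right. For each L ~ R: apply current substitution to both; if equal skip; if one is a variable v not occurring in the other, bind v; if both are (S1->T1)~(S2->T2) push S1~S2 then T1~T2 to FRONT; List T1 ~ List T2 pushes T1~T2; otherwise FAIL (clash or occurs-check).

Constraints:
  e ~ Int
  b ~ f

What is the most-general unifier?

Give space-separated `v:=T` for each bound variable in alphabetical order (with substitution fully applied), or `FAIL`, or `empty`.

step 1: unify e ~ Int  [subst: {-} | 1 pending]
  bind e := Int
step 2: unify b ~ f  [subst: {e:=Int} | 0 pending]
  bind b := f

Answer: b:=f e:=Int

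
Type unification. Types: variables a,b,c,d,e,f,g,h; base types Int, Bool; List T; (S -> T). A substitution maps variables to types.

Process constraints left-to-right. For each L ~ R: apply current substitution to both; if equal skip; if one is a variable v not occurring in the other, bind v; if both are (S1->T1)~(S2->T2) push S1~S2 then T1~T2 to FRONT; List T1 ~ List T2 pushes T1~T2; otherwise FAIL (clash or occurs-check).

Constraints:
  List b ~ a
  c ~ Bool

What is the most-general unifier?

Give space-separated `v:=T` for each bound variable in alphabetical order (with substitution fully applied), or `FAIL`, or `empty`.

step 1: unify List b ~ a  [subst: {-} | 1 pending]
  bind a := List b
step 2: unify c ~ Bool  [subst: {a:=List b} | 0 pending]
  bind c := Bool

Answer: a:=List b c:=Bool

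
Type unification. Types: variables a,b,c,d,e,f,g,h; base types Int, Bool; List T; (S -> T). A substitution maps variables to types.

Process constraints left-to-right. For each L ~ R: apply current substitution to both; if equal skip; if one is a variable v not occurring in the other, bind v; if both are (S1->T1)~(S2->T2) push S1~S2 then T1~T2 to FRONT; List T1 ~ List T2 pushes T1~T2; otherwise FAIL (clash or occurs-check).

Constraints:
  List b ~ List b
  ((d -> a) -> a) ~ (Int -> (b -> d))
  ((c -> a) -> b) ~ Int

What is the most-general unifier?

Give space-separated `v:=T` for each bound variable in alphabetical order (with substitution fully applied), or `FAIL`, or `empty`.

Answer: FAIL

Derivation:
step 1: unify List b ~ List b  [subst: {-} | 2 pending]
  -> identical, skip
step 2: unify ((d -> a) -> a) ~ (Int -> (b -> d))  [subst: {-} | 1 pending]
  -> decompose arrow: push (d -> a)~Int, a~(b -> d)
step 3: unify (d -> a) ~ Int  [subst: {-} | 2 pending]
  clash: (d -> a) vs Int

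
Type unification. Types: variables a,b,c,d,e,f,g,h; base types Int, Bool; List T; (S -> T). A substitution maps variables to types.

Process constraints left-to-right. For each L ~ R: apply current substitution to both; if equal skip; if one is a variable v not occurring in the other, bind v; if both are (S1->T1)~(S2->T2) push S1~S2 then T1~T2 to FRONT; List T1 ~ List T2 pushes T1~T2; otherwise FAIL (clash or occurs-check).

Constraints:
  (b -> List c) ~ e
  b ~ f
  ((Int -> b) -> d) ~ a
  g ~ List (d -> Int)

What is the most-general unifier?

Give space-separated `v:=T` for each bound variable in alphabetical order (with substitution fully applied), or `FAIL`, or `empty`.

Answer: a:=((Int -> f) -> d) b:=f e:=(f -> List c) g:=List (d -> Int)

Derivation:
step 1: unify (b -> List c) ~ e  [subst: {-} | 3 pending]
  bind e := (b -> List c)
step 2: unify b ~ f  [subst: {e:=(b -> List c)} | 2 pending]
  bind b := f
step 3: unify ((Int -> f) -> d) ~ a  [subst: {e:=(b -> List c), b:=f} | 1 pending]
  bind a := ((Int -> f) -> d)
step 4: unify g ~ List (d -> Int)  [subst: {e:=(b -> List c), b:=f, a:=((Int -> f) -> d)} | 0 pending]
  bind g := List (d -> Int)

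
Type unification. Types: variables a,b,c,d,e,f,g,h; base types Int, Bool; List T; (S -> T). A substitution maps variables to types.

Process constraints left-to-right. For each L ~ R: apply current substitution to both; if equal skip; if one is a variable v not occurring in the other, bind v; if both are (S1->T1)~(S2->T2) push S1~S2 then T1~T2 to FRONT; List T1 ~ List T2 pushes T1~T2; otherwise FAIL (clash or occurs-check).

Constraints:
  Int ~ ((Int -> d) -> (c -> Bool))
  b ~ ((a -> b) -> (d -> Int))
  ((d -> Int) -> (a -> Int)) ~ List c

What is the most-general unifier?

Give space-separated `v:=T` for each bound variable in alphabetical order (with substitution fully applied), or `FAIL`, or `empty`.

Answer: FAIL

Derivation:
step 1: unify Int ~ ((Int -> d) -> (c -> Bool))  [subst: {-} | 2 pending]
  clash: Int vs ((Int -> d) -> (c -> Bool))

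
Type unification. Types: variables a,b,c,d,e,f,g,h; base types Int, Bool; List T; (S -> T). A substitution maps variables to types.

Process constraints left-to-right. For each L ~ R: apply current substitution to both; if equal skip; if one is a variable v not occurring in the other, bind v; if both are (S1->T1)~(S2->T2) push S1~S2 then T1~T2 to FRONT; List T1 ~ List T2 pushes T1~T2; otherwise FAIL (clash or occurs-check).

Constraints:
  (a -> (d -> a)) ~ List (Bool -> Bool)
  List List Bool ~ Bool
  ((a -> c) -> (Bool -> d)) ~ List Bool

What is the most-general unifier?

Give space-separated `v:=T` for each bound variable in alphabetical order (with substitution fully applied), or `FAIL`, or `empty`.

step 1: unify (a -> (d -> a)) ~ List (Bool -> Bool)  [subst: {-} | 2 pending]
  clash: (a -> (d -> a)) vs List (Bool -> Bool)

Answer: FAIL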